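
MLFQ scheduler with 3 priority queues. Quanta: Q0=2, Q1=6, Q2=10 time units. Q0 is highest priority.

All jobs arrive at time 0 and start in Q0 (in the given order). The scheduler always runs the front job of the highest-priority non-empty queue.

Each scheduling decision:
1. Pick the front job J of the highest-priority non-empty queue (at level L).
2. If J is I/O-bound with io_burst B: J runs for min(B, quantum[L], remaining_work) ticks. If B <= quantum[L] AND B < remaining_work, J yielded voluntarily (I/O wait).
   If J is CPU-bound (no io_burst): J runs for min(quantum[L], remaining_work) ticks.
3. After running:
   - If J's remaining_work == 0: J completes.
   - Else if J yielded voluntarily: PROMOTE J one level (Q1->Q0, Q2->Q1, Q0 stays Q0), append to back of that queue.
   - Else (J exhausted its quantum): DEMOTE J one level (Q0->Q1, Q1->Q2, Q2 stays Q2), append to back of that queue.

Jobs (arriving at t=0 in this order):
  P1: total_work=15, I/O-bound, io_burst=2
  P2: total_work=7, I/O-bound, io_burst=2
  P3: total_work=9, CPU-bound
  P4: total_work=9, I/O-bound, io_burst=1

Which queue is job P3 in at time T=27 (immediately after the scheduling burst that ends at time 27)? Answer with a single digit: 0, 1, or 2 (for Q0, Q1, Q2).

Answer: 1

Derivation:
t=0-2: P1@Q0 runs 2, rem=13, I/O yield, promote→Q0. Q0=[P2,P3,P4,P1] Q1=[] Q2=[]
t=2-4: P2@Q0 runs 2, rem=5, I/O yield, promote→Q0. Q0=[P3,P4,P1,P2] Q1=[] Q2=[]
t=4-6: P3@Q0 runs 2, rem=7, quantum used, demote→Q1. Q0=[P4,P1,P2] Q1=[P3] Q2=[]
t=6-7: P4@Q0 runs 1, rem=8, I/O yield, promote→Q0. Q0=[P1,P2,P4] Q1=[P3] Q2=[]
t=7-9: P1@Q0 runs 2, rem=11, I/O yield, promote→Q0. Q0=[P2,P4,P1] Q1=[P3] Q2=[]
t=9-11: P2@Q0 runs 2, rem=3, I/O yield, promote→Q0. Q0=[P4,P1,P2] Q1=[P3] Q2=[]
t=11-12: P4@Q0 runs 1, rem=7, I/O yield, promote→Q0. Q0=[P1,P2,P4] Q1=[P3] Q2=[]
t=12-14: P1@Q0 runs 2, rem=9, I/O yield, promote→Q0. Q0=[P2,P4,P1] Q1=[P3] Q2=[]
t=14-16: P2@Q0 runs 2, rem=1, I/O yield, promote→Q0. Q0=[P4,P1,P2] Q1=[P3] Q2=[]
t=16-17: P4@Q0 runs 1, rem=6, I/O yield, promote→Q0. Q0=[P1,P2,P4] Q1=[P3] Q2=[]
t=17-19: P1@Q0 runs 2, rem=7, I/O yield, promote→Q0. Q0=[P2,P4,P1] Q1=[P3] Q2=[]
t=19-20: P2@Q0 runs 1, rem=0, completes. Q0=[P4,P1] Q1=[P3] Q2=[]
t=20-21: P4@Q0 runs 1, rem=5, I/O yield, promote→Q0. Q0=[P1,P4] Q1=[P3] Q2=[]
t=21-23: P1@Q0 runs 2, rem=5, I/O yield, promote→Q0. Q0=[P4,P1] Q1=[P3] Q2=[]
t=23-24: P4@Q0 runs 1, rem=4, I/O yield, promote→Q0. Q0=[P1,P4] Q1=[P3] Q2=[]
t=24-26: P1@Q0 runs 2, rem=3, I/O yield, promote→Q0. Q0=[P4,P1] Q1=[P3] Q2=[]
t=26-27: P4@Q0 runs 1, rem=3, I/O yield, promote→Q0. Q0=[P1,P4] Q1=[P3] Q2=[]
t=27-29: P1@Q0 runs 2, rem=1, I/O yield, promote→Q0. Q0=[P4,P1] Q1=[P3] Q2=[]
t=29-30: P4@Q0 runs 1, rem=2, I/O yield, promote→Q0. Q0=[P1,P4] Q1=[P3] Q2=[]
t=30-31: P1@Q0 runs 1, rem=0, completes. Q0=[P4] Q1=[P3] Q2=[]
t=31-32: P4@Q0 runs 1, rem=1, I/O yield, promote→Q0. Q0=[P4] Q1=[P3] Q2=[]
t=32-33: P4@Q0 runs 1, rem=0, completes. Q0=[] Q1=[P3] Q2=[]
t=33-39: P3@Q1 runs 6, rem=1, quantum used, demote→Q2. Q0=[] Q1=[] Q2=[P3]
t=39-40: P3@Q2 runs 1, rem=0, completes. Q0=[] Q1=[] Q2=[]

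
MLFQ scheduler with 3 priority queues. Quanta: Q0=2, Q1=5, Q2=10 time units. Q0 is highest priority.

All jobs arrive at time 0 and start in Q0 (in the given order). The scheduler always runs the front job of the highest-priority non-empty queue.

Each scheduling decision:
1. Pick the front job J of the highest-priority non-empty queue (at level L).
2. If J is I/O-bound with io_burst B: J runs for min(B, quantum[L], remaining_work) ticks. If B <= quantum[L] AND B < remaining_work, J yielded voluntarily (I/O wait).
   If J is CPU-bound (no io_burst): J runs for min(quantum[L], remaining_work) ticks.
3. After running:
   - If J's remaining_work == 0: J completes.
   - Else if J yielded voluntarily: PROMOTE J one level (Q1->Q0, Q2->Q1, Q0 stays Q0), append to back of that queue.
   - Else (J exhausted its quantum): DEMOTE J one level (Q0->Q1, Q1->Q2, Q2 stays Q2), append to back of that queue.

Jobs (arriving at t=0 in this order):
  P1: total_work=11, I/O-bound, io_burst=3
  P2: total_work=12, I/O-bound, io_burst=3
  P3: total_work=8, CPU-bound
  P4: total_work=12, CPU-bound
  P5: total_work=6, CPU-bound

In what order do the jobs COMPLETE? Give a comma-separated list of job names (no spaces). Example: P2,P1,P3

t=0-2: P1@Q0 runs 2, rem=9, quantum used, demote→Q1. Q0=[P2,P3,P4,P5] Q1=[P1] Q2=[]
t=2-4: P2@Q0 runs 2, rem=10, quantum used, demote→Q1. Q0=[P3,P4,P5] Q1=[P1,P2] Q2=[]
t=4-6: P3@Q0 runs 2, rem=6, quantum used, demote→Q1. Q0=[P4,P5] Q1=[P1,P2,P3] Q2=[]
t=6-8: P4@Q0 runs 2, rem=10, quantum used, demote→Q1. Q0=[P5] Q1=[P1,P2,P3,P4] Q2=[]
t=8-10: P5@Q0 runs 2, rem=4, quantum used, demote→Q1. Q0=[] Q1=[P1,P2,P3,P4,P5] Q2=[]
t=10-13: P1@Q1 runs 3, rem=6, I/O yield, promote→Q0. Q0=[P1] Q1=[P2,P3,P4,P5] Q2=[]
t=13-15: P1@Q0 runs 2, rem=4, quantum used, demote→Q1. Q0=[] Q1=[P2,P3,P4,P5,P1] Q2=[]
t=15-18: P2@Q1 runs 3, rem=7, I/O yield, promote→Q0. Q0=[P2] Q1=[P3,P4,P5,P1] Q2=[]
t=18-20: P2@Q0 runs 2, rem=5, quantum used, demote→Q1. Q0=[] Q1=[P3,P4,P5,P1,P2] Q2=[]
t=20-25: P3@Q1 runs 5, rem=1, quantum used, demote→Q2. Q0=[] Q1=[P4,P5,P1,P2] Q2=[P3]
t=25-30: P4@Q1 runs 5, rem=5, quantum used, demote→Q2. Q0=[] Q1=[P5,P1,P2] Q2=[P3,P4]
t=30-34: P5@Q1 runs 4, rem=0, completes. Q0=[] Q1=[P1,P2] Q2=[P3,P4]
t=34-37: P1@Q1 runs 3, rem=1, I/O yield, promote→Q0. Q0=[P1] Q1=[P2] Q2=[P3,P4]
t=37-38: P1@Q0 runs 1, rem=0, completes. Q0=[] Q1=[P2] Q2=[P3,P4]
t=38-41: P2@Q1 runs 3, rem=2, I/O yield, promote→Q0. Q0=[P2] Q1=[] Q2=[P3,P4]
t=41-43: P2@Q0 runs 2, rem=0, completes. Q0=[] Q1=[] Q2=[P3,P4]
t=43-44: P3@Q2 runs 1, rem=0, completes. Q0=[] Q1=[] Q2=[P4]
t=44-49: P4@Q2 runs 5, rem=0, completes. Q0=[] Q1=[] Q2=[]

Answer: P5,P1,P2,P3,P4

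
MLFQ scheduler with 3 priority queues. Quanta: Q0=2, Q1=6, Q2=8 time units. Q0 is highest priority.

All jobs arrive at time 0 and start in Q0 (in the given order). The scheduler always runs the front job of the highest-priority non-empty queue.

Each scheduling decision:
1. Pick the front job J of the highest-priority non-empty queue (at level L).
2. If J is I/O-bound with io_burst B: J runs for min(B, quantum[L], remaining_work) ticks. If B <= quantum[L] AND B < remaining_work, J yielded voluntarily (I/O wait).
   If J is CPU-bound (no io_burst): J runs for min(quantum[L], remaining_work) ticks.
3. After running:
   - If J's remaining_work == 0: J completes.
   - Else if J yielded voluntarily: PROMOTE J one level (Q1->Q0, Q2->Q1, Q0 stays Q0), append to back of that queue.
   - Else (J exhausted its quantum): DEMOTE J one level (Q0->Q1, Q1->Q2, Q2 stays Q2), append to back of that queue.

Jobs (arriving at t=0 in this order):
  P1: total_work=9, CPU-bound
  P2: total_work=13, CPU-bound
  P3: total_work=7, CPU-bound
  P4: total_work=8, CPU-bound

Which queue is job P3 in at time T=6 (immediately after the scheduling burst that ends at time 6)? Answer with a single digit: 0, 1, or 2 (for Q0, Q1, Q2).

t=0-2: P1@Q0 runs 2, rem=7, quantum used, demote→Q1. Q0=[P2,P3,P4] Q1=[P1] Q2=[]
t=2-4: P2@Q0 runs 2, rem=11, quantum used, demote→Q1. Q0=[P3,P4] Q1=[P1,P2] Q2=[]
t=4-6: P3@Q0 runs 2, rem=5, quantum used, demote→Q1. Q0=[P4] Q1=[P1,P2,P3] Q2=[]
t=6-8: P4@Q0 runs 2, rem=6, quantum used, demote→Q1. Q0=[] Q1=[P1,P2,P3,P4] Q2=[]
t=8-14: P1@Q1 runs 6, rem=1, quantum used, demote→Q2. Q0=[] Q1=[P2,P3,P4] Q2=[P1]
t=14-20: P2@Q1 runs 6, rem=5, quantum used, demote→Q2. Q0=[] Q1=[P3,P4] Q2=[P1,P2]
t=20-25: P3@Q1 runs 5, rem=0, completes. Q0=[] Q1=[P4] Q2=[P1,P2]
t=25-31: P4@Q1 runs 6, rem=0, completes. Q0=[] Q1=[] Q2=[P1,P2]
t=31-32: P1@Q2 runs 1, rem=0, completes. Q0=[] Q1=[] Q2=[P2]
t=32-37: P2@Q2 runs 5, rem=0, completes. Q0=[] Q1=[] Q2=[]

Answer: 1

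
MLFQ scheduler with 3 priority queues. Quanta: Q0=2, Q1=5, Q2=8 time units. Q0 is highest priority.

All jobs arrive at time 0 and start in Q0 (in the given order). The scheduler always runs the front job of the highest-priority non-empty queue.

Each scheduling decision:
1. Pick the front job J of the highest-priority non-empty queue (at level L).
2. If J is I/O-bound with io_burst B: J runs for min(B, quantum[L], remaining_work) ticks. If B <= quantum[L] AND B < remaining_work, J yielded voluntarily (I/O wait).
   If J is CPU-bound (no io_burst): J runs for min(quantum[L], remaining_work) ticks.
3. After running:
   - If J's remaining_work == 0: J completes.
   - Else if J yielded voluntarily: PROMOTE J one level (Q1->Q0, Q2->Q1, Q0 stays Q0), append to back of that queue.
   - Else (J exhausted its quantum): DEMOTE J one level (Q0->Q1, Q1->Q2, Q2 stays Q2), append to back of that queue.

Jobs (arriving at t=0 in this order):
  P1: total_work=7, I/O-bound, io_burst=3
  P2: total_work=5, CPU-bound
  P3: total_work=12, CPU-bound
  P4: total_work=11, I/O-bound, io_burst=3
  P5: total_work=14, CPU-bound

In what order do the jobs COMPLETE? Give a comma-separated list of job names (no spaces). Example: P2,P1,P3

Answer: P1,P2,P4,P3,P5

Derivation:
t=0-2: P1@Q0 runs 2, rem=5, quantum used, demote→Q1. Q0=[P2,P3,P4,P5] Q1=[P1] Q2=[]
t=2-4: P2@Q0 runs 2, rem=3, quantum used, demote→Q1. Q0=[P3,P4,P5] Q1=[P1,P2] Q2=[]
t=4-6: P3@Q0 runs 2, rem=10, quantum used, demote→Q1. Q0=[P4,P5] Q1=[P1,P2,P3] Q2=[]
t=6-8: P4@Q0 runs 2, rem=9, quantum used, demote→Q1. Q0=[P5] Q1=[P1,P2,P3,P4] Q2=[]
t=8-10: P5@Q0 runs 2, rem=12, quantum used, demote→Q1. Q0=[] Q1=[P1,P2,P3,P4,P5] Q2=[]
t=10-13: P1@Q1 runs 3, rem=2, I/O yield, promote→Q0. Q0=[P1] Q1=[P2,P3,P4,P5] Q2=[]
t=13-15: P1@Q0 runs 2, rem=0, completes. Q0=[] Q1=[P2,P3,P4,P5] Q2=[]
t=15-18: P2@Q1 runs 3, rem=0, completes. Q0=[] Q1=[P3,P4,P5] Q2=[]
t=18-23: P3@Q1 runs 5, rem=5, quantum used, demote→Q2. Q0=[] Q1=[P4,P5] Q2=[P3]
t=23-26: P4@Q1 runs 3, rem=6, I/O yield, promote→Q0. Q0=[P4] Q1=[P5] Q2=[P3]
t=26-28: P4@Q0 runs 2, rem=4, quantum used, demote→Q1. Q0=[] Q1=[P5,P4] Q2=[P3]
t=28-33: P5@Q1 runs 5, rem=7, quantum used, demote→Q2. Q0=[] Q1=[P4] Q2=[P3,P5]
t=33-36: P4@Q1 runs 3, rem=1, I/O yield, promote→Q0. Q0=[P4] Q1=[] Q2=[P3,P5]
t=36-37: P4@Q0 runs 1, rem=0, completes. Q0=[] Q1=[] Q2=[P3,P5]
t=37-42: P3@Q2 runs 5, rem=0, completes. Q0=[] Q1=[] Q2=[P5]
t=42-49: P5@Q2 runs 7, rem=0, completes. Q0=[] Q1=[] Q2=[]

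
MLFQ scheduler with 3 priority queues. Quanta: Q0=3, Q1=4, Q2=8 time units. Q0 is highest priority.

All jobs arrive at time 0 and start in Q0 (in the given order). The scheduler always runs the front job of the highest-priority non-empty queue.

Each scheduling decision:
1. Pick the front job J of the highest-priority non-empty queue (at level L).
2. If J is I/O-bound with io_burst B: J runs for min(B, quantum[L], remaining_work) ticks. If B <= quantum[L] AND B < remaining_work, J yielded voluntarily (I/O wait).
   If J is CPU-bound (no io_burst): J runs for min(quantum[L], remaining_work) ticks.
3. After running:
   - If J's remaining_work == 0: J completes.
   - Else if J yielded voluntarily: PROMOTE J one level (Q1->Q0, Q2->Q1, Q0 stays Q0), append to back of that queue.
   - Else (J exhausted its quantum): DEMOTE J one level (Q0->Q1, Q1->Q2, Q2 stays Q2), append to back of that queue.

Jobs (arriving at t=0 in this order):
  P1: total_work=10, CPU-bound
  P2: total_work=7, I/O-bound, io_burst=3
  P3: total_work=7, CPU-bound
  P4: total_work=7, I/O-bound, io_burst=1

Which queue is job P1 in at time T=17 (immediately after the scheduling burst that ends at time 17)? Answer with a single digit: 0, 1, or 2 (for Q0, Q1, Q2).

Answer: 1

Derivation:
t=0-3: P1@Q0 runs 3, rem=7, quantum used, demote→Q1. Q0=[P2,P3,P4] Q1=[P1] Q2=[]
t=3-6: P2@Q0 runs 3, rem=4, I/O yield, promote→Q0. Q0=[P3,P4,P2] Q1=[P1] Q2=[]
t=6-9: P3@Q0 runs 3, rem=4, quantum used, demote→Q1. Q0=[P4,P2] Q1=[P1,P3] Q2=[]
t=9-10: P4@Q0 runs 1, rem=6, I/O yield, promote→Q0. Q0=[P2,P4] Q1=[P1,P3] Q2=[]
t=10-13: P2@Q0 runs 3, rem=1, I/O yield, promote→Q0. Q0=[P4,P2] Q1=[P1,P3] Q2=[]
t=13-14: P4@Q0 runs 1, rem=5, I/O yield, promote→Q0. Q0=[P2,P4] Q1=[P1,P3] Q2=[]
t=14-15: P2@Q0 runs 1, rem=0, completes. Q0=[P4] Q1=[P1,P3] Q2=[]
t=15-16: P4@Q0 runs 1, rem=4, I/O yield, promote→Q0. Q0=[P4] Q1=[P1,P3] Q2=[]
t=16-17: P4@Q0 runs 1, rem=3, I/O yield, promote→Q0. Q0=[P4] Q1=[P1,P3] Q2=[]
t=17-18: P4@Q0 runs 1, rem=2, I/O yield, promote→Q0. Q0=[P4] Q1=[P1,P3] Q2=[]
t=18-19: P4@Q0 runs 1, rem=1, I/O yield, promote→Q0. Q0=[P4] Q1=[P1,P3] Q2=[]
t=19-20: P4@Q0 runs 1, rem=0, completes. Q0=[] Q1=[P1,P3] Q2=[]
t=20-24: P1@Q1 runs 4, rem=3, quantum used, demote→Q2. Q0=[] Q1=[P3] Q2=[P1]
t=24-28: P3@Q1 runs 4, rem=0, completes. Q0=[] Q1=[] Q2=[P1]
t=28-31: P1@Q2 runs 3, rem=0, completes. Q0=[] Q1=[] Q2=[]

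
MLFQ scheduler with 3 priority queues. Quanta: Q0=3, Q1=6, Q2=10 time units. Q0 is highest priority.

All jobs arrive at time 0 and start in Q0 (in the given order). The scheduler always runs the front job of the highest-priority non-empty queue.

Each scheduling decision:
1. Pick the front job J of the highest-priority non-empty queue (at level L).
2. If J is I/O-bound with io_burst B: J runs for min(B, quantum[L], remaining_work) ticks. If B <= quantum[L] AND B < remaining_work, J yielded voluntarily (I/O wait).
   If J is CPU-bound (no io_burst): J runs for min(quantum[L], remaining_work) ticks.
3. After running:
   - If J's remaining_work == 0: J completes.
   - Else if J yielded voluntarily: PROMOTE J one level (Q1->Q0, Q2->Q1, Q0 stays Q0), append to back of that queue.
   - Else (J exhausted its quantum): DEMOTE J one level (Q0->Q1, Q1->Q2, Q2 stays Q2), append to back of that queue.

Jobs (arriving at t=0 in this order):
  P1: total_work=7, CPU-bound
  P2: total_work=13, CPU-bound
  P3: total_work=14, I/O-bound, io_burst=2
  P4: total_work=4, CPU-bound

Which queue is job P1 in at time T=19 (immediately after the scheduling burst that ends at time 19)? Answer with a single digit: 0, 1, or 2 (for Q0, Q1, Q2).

Answer: 1

Derivation:
t=0-3: P1@Q0 runs 3, rem=4, quantum used, demote→Q1. Q0=[P2,P3,P4] Q1=[P1] Q2=[]
t=3-6: P2@Q0 runs 3, rem=10, quantum used, demote→Q1. Q0=[P3,P4] Q1=[P1,P2] Q2=[]
t=6-8: P3@Q0 runs 2, rem=12, I/O yield, promote→Q0. Q0=[P4,P3] Q1=[P1,P2] Q2=[]
t=8-11: P4@Q0 runs 3, rem=1, quantum used, demote→Q1. Q0=[P3] Q1=[P1,P2,P4] Q2=[]
t=11-13: P3@Q0 runs 2, rem=10, I/O yield, promote→Q0. Q0=[P3] Q1=[P1,P2,P4] Q2=[]
t=13-15: P3@Q0 runs 2, rem=8, I/O yield, promote→Q0. Q0=[P3] Q1=[P1,P2,P4] Q2=[]
t=15-17: P3@Q0 runs 2, rem=6, I/O yield, promote→Q0. Q0=[P3] Q1=[P1,P2,P4] Q2=[]
t=17-19: P3@Q0 runs 2, rem=4, I/O yield, promote→Q0. Q0=[P3] Q1=[P1,P2,P4] Q2=[]
t=19-21: P3@Q0 runs 2, rem=2, I/O yield, promote→Q0. Q0=[P3] Q1=[P1,P2,P4] Q2=[]
t=21-23: P3@Q0 runs 2, rem=0, completes. Q0=[] Q1=[P1,P2,P4] Q2=[]
t=23-27: P1@Q1 runs 4, rem=0, completes. Q0=[] Q1=[P2,P4] Q2=[]
t=27-33: P2@Q1 runs 6, rem=4, quantum used, demote→Q2. Q0=[] Q1=[P4] Q2=[P2]
t=33-34: P4@Q1 runs 1, rem=0, completes. Q0=[] Q1=[] Q2=[P2]
t=34-38: P2@Q2 runs 4, rem=0, completes. Q0=[] Q1=[] Q2=[]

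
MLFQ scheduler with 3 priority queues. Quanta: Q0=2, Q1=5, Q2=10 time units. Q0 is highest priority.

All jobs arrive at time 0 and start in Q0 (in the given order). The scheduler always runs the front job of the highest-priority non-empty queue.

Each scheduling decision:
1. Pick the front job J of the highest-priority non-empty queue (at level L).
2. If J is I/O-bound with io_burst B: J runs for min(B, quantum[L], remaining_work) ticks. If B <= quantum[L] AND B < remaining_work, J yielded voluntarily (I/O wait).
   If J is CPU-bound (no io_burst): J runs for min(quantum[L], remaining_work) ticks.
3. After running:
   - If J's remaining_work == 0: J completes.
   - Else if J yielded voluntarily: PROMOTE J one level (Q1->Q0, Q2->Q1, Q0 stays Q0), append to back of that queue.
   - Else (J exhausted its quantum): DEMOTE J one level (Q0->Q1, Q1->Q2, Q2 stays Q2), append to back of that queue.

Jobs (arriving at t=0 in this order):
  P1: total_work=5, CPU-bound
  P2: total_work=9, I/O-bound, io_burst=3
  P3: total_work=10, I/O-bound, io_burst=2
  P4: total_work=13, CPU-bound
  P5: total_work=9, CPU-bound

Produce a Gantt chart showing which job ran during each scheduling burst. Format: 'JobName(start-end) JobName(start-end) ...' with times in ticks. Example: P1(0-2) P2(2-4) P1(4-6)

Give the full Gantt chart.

Answer: P1(0-2) P2(2-4) P3(4-6) P4(6-8) P5(8-10) P3(10-12) P3(12-14) P3(14-16) P3(16-18) P1(18-21) P2(21-24) P2(24-26) P4(26-31) P5(31-36) P2(36-38) P4(38-44) P5(44-46)

Derivation:
t=0-2: P1@Q0 runs 2, rem=3, quantum used, demote→Q1. Q0=[P2,P3,P4,P5] Q1=[P1] Q2=[]
t=2-4: P2@Q0 runs 2, rem=7, quantum used, demote→Q1. Q0=[P3,P4,P5] Q1=[P1,P2] Q2=[]
t=4-6: P3@Q0 runs 2, rem=8, I/O yield, promote→Q0. Q0=[P4,P5,P3] Q1=[P1,P2] Q2=[]
t=6-8: P4@Q0 runs 2, rem=11, quantum used, demote→Q1. Q0=[P5,P3] Q1=[P1,P2,P4] Q2=[]
t=8-10: P5@Q0 runs 2, rem=7, quantum used, demote→Q1. Q0=[P3] Q1=[P1,P2,P4,P5] Q2=[]
t=10-12: P3@Q0 runs 2, rem=6, I/O yield, promote→Q0. Q0=[P3] Q1=[P1,P2,P4,P5] Q2=[]
t=12-14: P3@Q0 runs 2, rem=4, I/O yield, promote→Q0. Q0=[P3] Q1=[P1,P2,P4,P5] Q2=[]
t=14-16: P3@Q0 runs 2, rem=2, I/O yield, promote→Q0. Q0=[P3] Q1=[P1,P2,P4,P5] Q2=[]
t=16-18: P3@Q0 runs 2, rem=0, completes. Q0=[] Q1=[P1,P2,P4,P5] Q2=[]
t=18-21: P1@Q1 runs 3, rem=0, completes. Q0=[] Q1=[P2,P4,P5] Q2=[]
t=21-24: P2@Q1 runs 3, rem=4, I/O yield, promote→Q0. Q0=[P2] Q1=[P4,P5] Q2=[]
t=24-26: P2@Q0 runs 2, rem=2, quantum used, demote→Q1. Q0=[] Q1=[P4,P5,P2] Q2=[]
t=26-31: P4@Q1 runs 5, rem=6, quantum used, demote→Q2. Q0=[] Q1=[P5,P2] Q2=[P4]
t=31-36: P5@Q1 runs 5, rem=2, quantum used, demote→Q2. Q0=[] Q1=[P2] Q2=[P4,P5]
t=36-38: P2@Q1 runs 2, rem=0, completes. Q0=[] Q1=[] Q2=[P4,P5]
t=38-44: P4@Q2 runs 6, rem=0, completes. Q0=[] Q1=[] Q2=[P5]
t=44-46: P5@Q2 runs 2, rem=0, completes. Q0=[] Q1=[] Q2=[]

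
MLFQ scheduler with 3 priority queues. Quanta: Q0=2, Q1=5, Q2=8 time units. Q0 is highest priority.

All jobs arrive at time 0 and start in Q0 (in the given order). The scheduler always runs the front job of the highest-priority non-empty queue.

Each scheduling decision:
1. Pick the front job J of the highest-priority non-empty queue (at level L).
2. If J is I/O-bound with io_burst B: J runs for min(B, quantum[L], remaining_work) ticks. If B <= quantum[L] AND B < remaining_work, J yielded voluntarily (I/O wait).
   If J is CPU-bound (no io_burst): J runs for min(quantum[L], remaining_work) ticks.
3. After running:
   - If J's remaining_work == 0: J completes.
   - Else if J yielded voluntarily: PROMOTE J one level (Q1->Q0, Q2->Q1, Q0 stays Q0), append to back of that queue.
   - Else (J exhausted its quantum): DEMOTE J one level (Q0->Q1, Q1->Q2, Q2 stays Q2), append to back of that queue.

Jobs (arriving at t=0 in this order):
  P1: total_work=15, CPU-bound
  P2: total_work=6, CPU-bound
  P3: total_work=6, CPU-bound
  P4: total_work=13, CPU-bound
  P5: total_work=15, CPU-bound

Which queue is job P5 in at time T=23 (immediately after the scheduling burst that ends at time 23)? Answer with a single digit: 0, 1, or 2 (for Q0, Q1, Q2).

Answer: 1

Derivation:
t=0-2: P1@Q0 runs 2, rem=13, quantum used, demote→Q1. Q0=[P2,P3,P4,P5] Q1=[P1] Q2=[]
t=2-4: P2@Q0 runs 2, rem=4, quantum used, demote→Q1. Q0=[P3,P4,P5] Q1=[P1,P2] Q2=[]
t=4-6: P3@Q0 runs 2, rem=4, quantum used, demote→Q1. Q0=[P4,P5] Q1=[P1,P2,P3] Q2=[]
t=6-8: P4@Q0 runs 2, rem=11, quantum used, demote→Q1. Q0=[P5] Q1=[P1,P2,P3,P4] Q2=[]
t=8-10: P5@Q0 runs 2, rem=13, quantum used, demote→Q1. Q0=[] Q1=[P1,P2,P3,P4,P5] Q2=[]
t=10-15: P1@Q1 runs 5, rem=8, quantum used, demote→Q2. Q0=[] Q1=[P2,P3,P4,P5] Q2=[P1]
t=15-19: P2@Q1 runs 4, rem=0, completes. Q0=[] Q1=[P3,P4,P5] Q2=[P1]
t=19-23: P3@Q1 runs 4, rem=0, completes. Q0=[] Q1=[P4,P5] Q2=[P1]
t=23-28: P4@Q1 runs 5, rem=6, quantum used, demote→Q2. Q0=[] Q1=[P5] Q2=[P1,P4]
t=28-33: P5@Q1 runs 5, rem=8, quantum used, demote→Q2. Q0=[] Q1=[] Q2=[P1,P4,P5]
t=33-41: P1@Q2 runs 8, rem=0, completes. Q0=[] Q1=[] Q2=[P4,P5]
t=41-47: P4@Q2 runs 6, rem=0, completes. Q0=[] Q1=[] Q2=[P5]
t=47-55: P5@Q2 runs 8, rem=0, completes. Q0=[] Q1=[] Q2=[]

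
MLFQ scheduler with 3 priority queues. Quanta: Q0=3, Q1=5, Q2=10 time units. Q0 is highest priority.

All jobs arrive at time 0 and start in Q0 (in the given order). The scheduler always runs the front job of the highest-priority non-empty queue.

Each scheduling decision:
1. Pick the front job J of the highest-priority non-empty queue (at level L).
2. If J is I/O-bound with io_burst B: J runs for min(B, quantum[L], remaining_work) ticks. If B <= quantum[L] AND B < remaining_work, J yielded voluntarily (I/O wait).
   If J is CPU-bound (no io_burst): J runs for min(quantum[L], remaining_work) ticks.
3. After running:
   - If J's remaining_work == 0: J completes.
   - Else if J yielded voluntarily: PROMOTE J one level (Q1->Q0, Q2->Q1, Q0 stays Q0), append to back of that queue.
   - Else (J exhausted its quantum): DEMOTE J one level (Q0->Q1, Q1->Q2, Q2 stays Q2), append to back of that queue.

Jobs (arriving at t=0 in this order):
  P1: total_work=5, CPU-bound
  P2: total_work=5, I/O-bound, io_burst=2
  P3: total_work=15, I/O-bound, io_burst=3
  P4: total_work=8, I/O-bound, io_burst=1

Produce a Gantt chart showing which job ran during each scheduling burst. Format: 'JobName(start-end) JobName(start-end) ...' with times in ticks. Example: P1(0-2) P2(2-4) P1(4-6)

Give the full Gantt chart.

Answer: P1(0-3) P2(3-5) P3(5-8) P4(8-9) P2(9-11) P3(11-14) P4(14-15) P2(15-16) P3(16-19) P4(19-20) P3(20-23) P4(23-24) P3(24-27) P4(27-28) P4(28-29) P4(29-30) P4(30-31) P1(31-33)

Derivation:
t=0-3: P1@Q0 runs 3, rem=2, quantum used, demote→Q1. Q0=[P2,P3,P4] Q1=[P1] Q2=[]
t=3-5: P2@Q0 runs 2, rem=3, I/O yield, promote→Q0. Q0=[P3,P4,P2] Q1=[P1] Q2=[]
t=5-8: P3@Q0 runs 3, rem=12, I/O yield, promote→Q0. Q0=[P4,P2,P3] Q1=[P1] Q2=[]
t=8-9: P4@Q0 runs 1, rem=7, I/O yield, promote→Q0. Q0=[P2,P3,P4] Q1=[P1] Q2=[]
t=9-11: P2@Q0 runs 2, rem=1, I/O yield, promote→Q0. Q0=[P3,P4,P2] Q1=[P1] Q2=[]
t=11-14: P3@Q0 runs 3, rem=9, I/O yield, promote→Q0. Q0=[P4,P2,P3] Q1=[P1] Q2=[]
t=14-15: P4@Q0 runs 1, rem=6, I/O yield, promote→Q0. Q0=[P2,P3,P4] Q1=[P1] Q2=[]
t=15-16: P2@Q0 runs 1, rem=0, completes. Q0=[P3,P4] Q1=[P1] Q2=[]
t=16-19: P3@Q0 runs 3, rem=6, I/O yield, promote→Q0. Q0=[P4,P3] Q1=[P1] Q2=[]
t=19-20: P4@Q0 runs 1, rem=5, I/O yield, promote→Q0. Q0=[P3,P4] Q1=[P1] Q2=[]
t=20-23: P3@Q0 runs 3, rem=3, I/O yield, promote→Q0. Q0=[P4,P3] Q1=[P1] Q2=[]
t=23-24: P4@Q0 runs 1, rem=4, I/O yield, promote→Q0. Q0=[P3,P4] Q1=[P1] Q2=[]
t=24-27: P3@Q0 runs 3, rem=0, completes. Q0=[P4] Q1=[P1] Q2=[]
t=27-28: P4@Q0 runs 1, rem=3, I/O yield, promote→Q0. Q0=[P4] Q1=[P1] Q2=[]
t=28-29: P4@Q0 runs 1, rem=2, I/O yield, promote→Q0. Q0=[P4] Q1=[P1] Q2=[]
t=29-30: P4@Q0 runs 1, rem=1, I/O yield, promote→Q0. Q0=[P4] Q1=[P1] Q2=[]
t=30-31: P4@Q0 runs 1, rem=0, completes. Q0=[] Q1=[P1] Q2=[]
t=31-33: P1@Q1 runs 2, rem=0, completes. Q0=[] Q1=[] Q2=[]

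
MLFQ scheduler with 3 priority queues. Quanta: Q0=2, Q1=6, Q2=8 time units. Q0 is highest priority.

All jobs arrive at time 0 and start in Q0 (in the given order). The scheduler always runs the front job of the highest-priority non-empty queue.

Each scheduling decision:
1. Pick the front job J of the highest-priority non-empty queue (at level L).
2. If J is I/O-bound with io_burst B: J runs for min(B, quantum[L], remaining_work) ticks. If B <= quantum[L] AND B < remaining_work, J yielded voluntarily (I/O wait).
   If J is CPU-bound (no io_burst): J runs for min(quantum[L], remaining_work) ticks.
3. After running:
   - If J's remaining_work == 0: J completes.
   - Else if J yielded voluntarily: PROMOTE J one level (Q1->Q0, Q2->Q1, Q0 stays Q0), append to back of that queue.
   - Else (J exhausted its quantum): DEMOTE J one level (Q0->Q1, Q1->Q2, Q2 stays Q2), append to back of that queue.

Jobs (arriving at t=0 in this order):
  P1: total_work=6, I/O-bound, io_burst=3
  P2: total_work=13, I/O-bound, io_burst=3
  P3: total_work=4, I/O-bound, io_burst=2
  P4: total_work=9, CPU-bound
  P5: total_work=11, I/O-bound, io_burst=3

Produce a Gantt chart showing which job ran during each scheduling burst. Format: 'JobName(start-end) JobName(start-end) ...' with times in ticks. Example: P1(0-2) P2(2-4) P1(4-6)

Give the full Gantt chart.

t=0-2: P1@Q0 runs 2, rem=4, quantum used, demote→Q1. Q0=[P2,P3,P4,P5] Q1=[P1] Q2=[]
t=2-4: P2@Q0 runs 2, rem=11, quantum used, demote→Q1. Q0=[P3,P4,P5] Q1=[P1,P2] Q2=[]
t=4-6: P3@Q0 runs 2, rem=2, I/O yield, promote→Q0. Q0=[P4,P5,P3] Q1=[P1,P2] Q2=[]
t=6-8: P4@Q0 runs 2, rem=7, quantum used, demote→Q1. Q0=[P5,P3] Q1=[P1,P2,P4] Q2=[]
t=8-10: P5@Q0 runs 2, rem=9, quantum used, demote→Q1. Q0=[P3] Q1=[P1,P2,P4,P5] Q2=[]
t=10-12: P3@Q0 runs 2, rem=0, completes. Q0=[] Q1=[P1,P2,P4,P5] Q2=[]
t=12-15: P1@Q1 runs 3, rem=1, I/O yield, promote→Q0. Q0=[P1] Q1=[P2,P4,P5] Q2=[]
t=15-16: P1@Q0 runs 1, rem=0, completes. Q0=[] Q1=[P2,P4,P5] Q2=[]
t=16-19: P2@Q1 runs 3, rem=8, I/O yield, promote→Q0. Q0=[P2] Q1=[P4,P5] Q2=[]
t=19-21: P2@Q0 runs 2, rem=6, quantum used, demote→Q1. Q0=[] Q1=[P4,P5,P2] Q2=[]
t=21-27: P4@Q1 runs 6, rem=1, quantum used, demote→Q2. Q0=[] Q1=[P5,P2] Q2=[P4]
t=27-30: P5@Q1 runs 3, rem=6, I/O yield, promote→Q0. Q0=[P5] Q1=[P2] Q2=[P4]
t=30-32: P5@Q0 runs 2, rem=4, quantum used, demote→Q1. Q0=[] Q1=[P2,P5] Q2=[P4]
t=32-35: P2@Q1 runs 3, rem=3, I/O yield, promote→Q0. Q0=[P2] Q1=[P5] Q2=[P4]
t=35-37: P2@Q0 runs 2, rem=1, quantum used, demote→Q1. Q0=[] Q1=[P5,P2] Q2=[P4]
t=37-40: P5@Q1 runs 3, rem=1, I/O yield, promote→Q0. Q0=[P5] Q1=[P2] Q2=[P4]
t=40-41: P5@Q0 runs 1, rem=0, completes. Q0=[] Q1=[P2] Q2=[P4]
t=41-42: P2@Q1 runs 1, rem=0, completes. Q0=[] Q1=[] Q2=[P4]
t=42-43: P4@Q2 runs 1, rem=0, completes. Q0=[] Q1=[] Q2=[]

Answer: P1(0-2) P2(2-4) P3(4-6) P4(6-8) P5(8-10) P3(10-12) P1(12-15) P1(15-16) P2(16-19) P2(19-21) P4(21-27) P5(27-30) P5(30-32) P2(32-35) P2(35-37) P5(37-40) P5(40-41) P2(41-42) P4(42-43)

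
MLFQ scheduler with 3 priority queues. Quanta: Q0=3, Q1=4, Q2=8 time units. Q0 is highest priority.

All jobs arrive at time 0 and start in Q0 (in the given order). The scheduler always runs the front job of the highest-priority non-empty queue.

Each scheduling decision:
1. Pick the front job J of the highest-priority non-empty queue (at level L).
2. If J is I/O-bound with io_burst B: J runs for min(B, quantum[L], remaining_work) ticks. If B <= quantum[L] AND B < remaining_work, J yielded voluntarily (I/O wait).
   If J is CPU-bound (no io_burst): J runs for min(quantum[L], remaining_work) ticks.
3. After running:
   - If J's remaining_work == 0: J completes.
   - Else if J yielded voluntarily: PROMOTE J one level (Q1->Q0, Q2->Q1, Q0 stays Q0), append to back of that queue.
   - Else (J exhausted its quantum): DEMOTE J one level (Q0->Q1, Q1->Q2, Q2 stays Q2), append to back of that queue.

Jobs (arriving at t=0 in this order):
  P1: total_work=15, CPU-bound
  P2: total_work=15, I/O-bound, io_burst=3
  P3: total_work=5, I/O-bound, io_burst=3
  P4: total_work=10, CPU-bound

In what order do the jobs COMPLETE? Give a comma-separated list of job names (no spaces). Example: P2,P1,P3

Answer: P3,P2,P1,P4

Derivation:
t=0-3: P1@Q0 runs 3, rem=12, quantum used, demote→Q1. Q0=[P2,P3,P4] Q1=[P1] Q2=[]
t=3-6: P2@Q0 runs 3, rem=12, I/O yield, promote→Q0. Q0=[P3,P4,P2] Q1=[P1] Q2=[]
t=6-9: P3@Q0 runs 3, rem=2, I/O yield, promote→Q0. Q0=[P4,P2,P3] Q1=[P1] Q2=[]
t=9-12: P4@Q0 runs 3, rem=7, quantum used, demote→Q1. Q0=[P2,P3] Q1=[P1,P4] Q2=[]
t=12-15: P2@Q0 runs 3, rem=9, I/O yield, promote→Q0. Q0=[P3,P2] Q1=[P1,P4] Q2=[]
t=15-17: P3@Q0 runs 2, rem=0, completes. Q0=[P2] Q1=[P1,P4] Q2=[]
t=17-20: P2@Q0 runs 3, rem=6, I/O yield, promote→Q0. Q0=[P2] Q1=[P1,P4] Q2=[]
t=20-23: P2@Q0 runs 3, rem=3, I/O yield, promote→Q0. Q0=[P2] Q1=[P1,P4] Q2=[]
t=23-26: P2@Q0 runs 3, rem=0, completes. Q0=[] Q1=[P1,P4] Q2=[]
t=26-30: P1@Q1 runs 4, rem=8, quantum used, demote→Q2. Q0=[] Q1=[P4] Q2=[P1]
t=30-34: P4@Q1 runs 4, rem=3, quantum used, demote→Q2. Q0=[] Q1=[] Q2=[P1,P4]
t=34-42: P1@Q2 runs 8, rem=0, completes. Q0=[] Q1=[] Q2=[P4]
t=42-45: P4@Q2 runs 3, rem=0, completes. Q0=[] Q1=[] Q2=[]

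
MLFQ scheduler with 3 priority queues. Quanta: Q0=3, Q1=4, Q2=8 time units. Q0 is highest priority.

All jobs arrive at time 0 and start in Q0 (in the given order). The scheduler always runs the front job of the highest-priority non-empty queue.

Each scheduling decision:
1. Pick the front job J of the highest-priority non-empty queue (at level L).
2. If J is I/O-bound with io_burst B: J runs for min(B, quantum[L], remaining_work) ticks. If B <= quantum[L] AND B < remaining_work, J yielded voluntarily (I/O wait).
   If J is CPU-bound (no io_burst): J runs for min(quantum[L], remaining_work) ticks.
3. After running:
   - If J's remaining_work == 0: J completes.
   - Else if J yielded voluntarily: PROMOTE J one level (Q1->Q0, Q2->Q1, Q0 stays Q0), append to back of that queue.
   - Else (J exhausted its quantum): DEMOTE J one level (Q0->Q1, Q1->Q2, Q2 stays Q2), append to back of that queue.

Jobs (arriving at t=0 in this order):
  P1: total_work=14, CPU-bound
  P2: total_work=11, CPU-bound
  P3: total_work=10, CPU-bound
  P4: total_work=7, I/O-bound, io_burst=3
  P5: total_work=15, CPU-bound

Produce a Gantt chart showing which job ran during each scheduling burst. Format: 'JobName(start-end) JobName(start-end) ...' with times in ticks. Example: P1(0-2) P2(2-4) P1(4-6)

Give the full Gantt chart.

t=0-3: P1@Q0 runs 3, rem=11, quantum used, demote→Q1. Q0=[P2,P3,P4,P5] Q1=[P1] Q2=[]
t=3-6: P2@Q0 runs 3, rem=8, quantum used, demote→Q1. Q0=[P3,P4,P5] Q1=[P1,P2] Q2=[]
t=6-9: P3@Q0 runs 3, rem=7, quantum used, demote→Q1. Q0=[P4,P5] Q1=[P1,P2,P3] Q2=[]
t=9-12: P4@Q0 runs 3, rem=4, I/O yield, promote→Q0. Q0=[P5,P4] Q1=[P1,P2,P3] Q2=[]
t=12-15: P5@Q0 runs 3, rem=12, quantum used, demote→Q1. Q0=[P4] Q1=[P1,P2,P3,P5] Q2=[]
t=15-18: P4@Q0 runs 3, rem=1, I/O yield, promote→Q0. Q0=[P4] Q1=[P1,P2,P3,P5] Q2=[]
t=18-19: P4@Q0 runs 1, rem=0, completes. Q0=[] Q1=[P1,P2,P3,P5] Q2=[]
t=19-23: P1@Q1 runs 4, rem=7, quantum used, demote→Q2. Q0=[] Q1=[P2,P3,P5] Q2=[P1]
t=23-27: P2@Q1 runs 4, rem=4, quantum used, demote→Q2. Q0=[] Q1=[P3,P5] Q2=[P1,P2]
t=27-31: P3@Q1 runs 4, rem=3, quantum used, demote→Q2. Q0=[] Q1=[P5] Q2=[P1,P2,P3]
t=31-35: P5@Q1 runs 4, rem=8, quantum used, demote→Q2. Q0=[] Q1=[] Q2=[P1,P2,P3,P5]
t=35-42: P1@Q2 runs 7, rem=0, completes. Q0=[] Q1=[] Q2=[P2,P3,P5]
t=42-46: P2@Q2 runs 4, rem=0, completes. Q0=[] Q1=[] Q2=[P3,P5]
t=46-49: P3@Q2 runs 3, rem=0, completes. Q0=[] Q1=[] Q2=[P5]
t=49-57: P5@Q2 runs 8, rem=0, completes. Q0=[] Q1=[] Q2=[]

Answer: P1(0-3) P2(3-6) P3(6-9) P4(9-12) P5(12-15) P4(15-18) P4(18-19) P1(19-23) P2(23-27) P3(27-31) P5(31-35) P1(35-42) P2(42-46) P3(46-49) P5(49-57)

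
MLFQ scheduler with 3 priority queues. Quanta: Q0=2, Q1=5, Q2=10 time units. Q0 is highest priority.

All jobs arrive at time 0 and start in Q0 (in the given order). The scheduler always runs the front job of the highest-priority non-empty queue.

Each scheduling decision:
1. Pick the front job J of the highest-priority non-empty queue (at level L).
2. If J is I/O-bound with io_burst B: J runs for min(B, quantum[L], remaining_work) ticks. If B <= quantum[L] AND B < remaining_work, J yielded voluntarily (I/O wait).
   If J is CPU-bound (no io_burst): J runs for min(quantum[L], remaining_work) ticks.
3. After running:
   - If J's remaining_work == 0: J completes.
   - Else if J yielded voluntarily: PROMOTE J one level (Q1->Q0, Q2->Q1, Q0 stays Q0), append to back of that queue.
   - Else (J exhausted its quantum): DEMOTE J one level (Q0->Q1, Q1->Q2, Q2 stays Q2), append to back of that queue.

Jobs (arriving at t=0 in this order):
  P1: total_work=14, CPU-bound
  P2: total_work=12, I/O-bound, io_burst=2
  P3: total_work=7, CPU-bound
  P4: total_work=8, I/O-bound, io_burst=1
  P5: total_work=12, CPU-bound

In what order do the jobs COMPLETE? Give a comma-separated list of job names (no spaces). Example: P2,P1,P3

Answer: P2,P4,P3,P1,P5

Derivation:
t=0-2: P1@Q0 runs 2, rem=12, quantum used, demote→Q1. Q0=[P2,P3,P4,P5] Q1=[P1] Q2=[]
t=2-4: P2@Q0 runs 2, rem=10, I/O yield, promote→Q0. Q0=[P3,P4,P5,P2] Q1=[P1] Q2=[]
t=4-6: P3@Q0 runs 2, rem=5, quantum used, demote→Q1. Q0=[P4,P5,P2] Q1=[P1,P3] Q2=[]
t=6-7: P4@Q0 runs 1, rem=7, I/O yield, promote→Q0. Q0=[P5,P2,P4] Q1=[P1,P3] Q2=[]
t=7-9: P5@Q0 runs 2, rem=10, quantum used, demote→Q1. Q0=[P2,P4] Q1=[P1,P3,P5] Q2=[]
t=9-11: P2@Q0 runs 2, rem=8, I/O yield, promote→Q0. Q0=[P4,P2] Q1=[P1,P3,P5] Q2=[]
t=11-12: P4@Q0 runs 1, rem=6, I/O yield, promote→Q0. Q0=[P2,P4] Q1=[P1,P3,P5] Q2=[]
t=12-14: P2@Q0 runs 2, rem=6, I/O yield, promote→Q0. Q0=[P4,P2] Q1=[P1,P3,P5] Q2=[]
t=14-15: P4@Q0 runs 1, rem=5, I/O yield, promote→Q0. Q0=[P2,P4] Q1=[P1,P3,P5] Q2=[]
t=15-17: P2@Q0 runs 2, rem=4, I/O yield, promote→Q0. Q0=[P4,P2] Q1=[P1,P3,P5] Q2=[]
t=17-18: P4@Q0 runs 1, rem=4, I/O yield, promote→Q0. Q0=[P2,P4] Q1=[P1,P3,P5] Q2=[]
t=18-20: P2@Q0 runs 2, rem=2, I/O yield, promote→Q0. Q0=[P4,P2] Q1=[P1,P3,P5] Q2=[]
t=20-21: P4@Q0 runs 1, rem=3, I/O yield, promote→Q0. Q0=[P2,P4] Q1=[P1,P3,P5] Q2=[]
t=21-23: P2@Q0 runs 2, rem=0, completes. Q0=[P4] Q1=[P1,P3,P5] Q2=[]
t=23-24: P4@Q0 runs 1, rem=2, I/O yield, promote→Q0. Q0=[P4] Q1=[P1,P3,P5] Q2=[]
t=24-25: P4@Q0 runs 1, rem=1, I/O yield, promote→Q0. Q0=[P4] Q1=[P1,P3,P5] Q2=[]
t=25-26: P4@Q0 runs 1, rem=0, completes. Q0=[] Q1=[P1,P3,P5] Q2=[]
t=26-31: P1@Q1 runs 5, rem=7, quantum used, demote→Q2. Q0=[] Q1=[P3,P5] Q2=[P1]
t=31-36: P3@Q1 runs 5, rem=0, completes. Q0=[] Q1=[P5] Q2=[P1]
t=36-41: P5@Q1 runs 5, rem=5, quantum used, demote→Q2. Q0=[] Q1=[] Q2=[P1,P5]
t=41-48: P1@Q2 runs 7, rem=0, completes. Q0=[] Q1=[] Q2=[P5]
t=48-53: P5@Q2 runs 5, rem=0, completes. Q0=[] Q1=[] Q2=[]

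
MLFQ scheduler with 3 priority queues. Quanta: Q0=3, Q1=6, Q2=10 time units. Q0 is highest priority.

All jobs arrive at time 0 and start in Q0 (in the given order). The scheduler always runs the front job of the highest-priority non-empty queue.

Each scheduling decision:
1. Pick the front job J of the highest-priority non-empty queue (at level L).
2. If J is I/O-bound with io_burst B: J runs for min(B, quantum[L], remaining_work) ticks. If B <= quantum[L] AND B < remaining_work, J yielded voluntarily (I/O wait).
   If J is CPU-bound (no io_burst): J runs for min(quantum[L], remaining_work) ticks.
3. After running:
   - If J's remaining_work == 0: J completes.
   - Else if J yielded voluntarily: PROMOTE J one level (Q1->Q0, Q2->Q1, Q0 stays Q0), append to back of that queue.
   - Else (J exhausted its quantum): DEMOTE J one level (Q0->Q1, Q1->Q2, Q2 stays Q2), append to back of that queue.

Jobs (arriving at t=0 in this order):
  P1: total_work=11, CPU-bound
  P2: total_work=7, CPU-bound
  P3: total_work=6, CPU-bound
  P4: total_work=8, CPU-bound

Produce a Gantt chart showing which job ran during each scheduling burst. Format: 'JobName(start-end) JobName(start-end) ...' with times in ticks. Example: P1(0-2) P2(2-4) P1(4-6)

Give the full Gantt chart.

t=0-3: P1@Q0 runs 3, rem=8, quantum used, demote→Q1. Q0=[P2,P3,P4] Q1=[P1] Q2=[]
t=3-6: P2@Q0 runs 3, rem=4, quantum used, demote→Q1. Q0=[P3,P4] Q1=[P1,P2] Q2=[]
t=6-9: P3@Q0 runs 3, rem=3, quantum used, demote→Q1. Q0=[P4] Q1=[P1,P2,P3] Q2=[]
t=9-12: P4@Q0 runs 3, rem=5, quantum used, demote→Q1. Q0=[] Q1=[P1,P2,P3,P4] Q2=[]
t=12-18: P1@Q1 runs 6, rem=2, quantum used, demote→Q2. Q0=[] Q1=[P2,P3,P4] Q2=[P1]
t=18-22: P2@Q1 runs 4, rem=0, completes. Q0=[] Q1=[P3,P4] Q2=[P1]
t=22-25: P3@Q1 runs 3, rem=0, completes. Q0=[] Q1=[P4] Q2=[P1]
t=25-30: P4@Q1 runs 5, rem=0, completes. Q0=[] Q1=[] Q2=[P1]
t=30-32: P1@Q2 runs 2, rem=0, completes. Q0=[] Q1=[] Q2=[]

Answer: P1(0-3) P2(3-6) P3(6-9) P4(9-12) P1(12-18) P2(18-22) P3(22-25) P4(25-30) P1(30-32)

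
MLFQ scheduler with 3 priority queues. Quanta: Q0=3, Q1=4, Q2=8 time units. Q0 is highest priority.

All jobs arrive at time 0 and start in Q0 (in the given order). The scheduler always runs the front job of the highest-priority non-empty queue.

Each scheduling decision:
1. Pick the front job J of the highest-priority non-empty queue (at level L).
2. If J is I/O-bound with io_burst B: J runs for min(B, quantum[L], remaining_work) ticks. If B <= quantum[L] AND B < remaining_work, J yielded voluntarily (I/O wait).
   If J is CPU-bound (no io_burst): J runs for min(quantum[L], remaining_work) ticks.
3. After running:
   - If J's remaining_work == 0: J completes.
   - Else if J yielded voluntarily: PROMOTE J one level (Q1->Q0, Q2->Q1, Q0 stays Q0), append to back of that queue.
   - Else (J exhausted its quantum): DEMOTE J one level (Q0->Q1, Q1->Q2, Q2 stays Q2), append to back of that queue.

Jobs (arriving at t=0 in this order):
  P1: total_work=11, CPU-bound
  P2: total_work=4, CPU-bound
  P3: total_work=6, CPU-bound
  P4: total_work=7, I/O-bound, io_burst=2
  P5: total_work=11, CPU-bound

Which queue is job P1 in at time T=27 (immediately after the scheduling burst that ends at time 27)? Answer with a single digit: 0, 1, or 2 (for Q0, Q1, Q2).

t=0-3: P1@Q0 runs 3, rem=8, quantum used, demote→Q1. Q0=[P2,P3,P4,P5] Q1=[P1] Q2=[]
t=3-6: P2@Q0 runs 3, rem=1, quantum used, demote→Q1. Q0=[P3,P4,P5] Q1=[P1,P2] Q2=[]
t=6-9: P3@Q0 runs 3, rem=3, quantum used, demote→Q1. Q0=[P4,P5] Q1=[P1,P2,P3] Q2=[]
t=9-11: P4@Q0 runs 2, rem=5, I/O yield, promote→Q0. Q0=[P5,P4] Q1=[P1,P2,P3] Q2=[]
t=11-14: P5@Q0 runs 3, rem=8, quantum used, demote→Q1. Q0=[P4] Q1=[P1,P2,P3,P5] Q2=[]
t=14-16: P4@Q0 runs 2, rem=3, I/O yield, promote→Q0. Q0=[P4] Q1=[P1,P2,P3,P5] Q2=[]
t=16-18: P4@Q0 runs 2, rem=1, I/O yield, promote→Q0. Q0=[P4] Q1=[P1,P2,P3,P5] Q2=[]
t=18-19: P4@Q0 runs 1, rem=0, completes. Q0=[] Q1=[P1,P2,P3,P5] Q2=[]
t=19-23: P1@Q1 runs 4, rem=4, quantum used, demote→Q2. Q0=[] Q1=[P2,P3,P5] Q2=[P1]
t=23-24: P2@Q1 runs 1, rem=0, completes. Q0=[] Q1=[P3,P5] Q2=[P1]
t=24-27: P3@Q1 runs 3, rem=0, completes. Q0=[] Q1=[P5] Q2=[P1]
t=27-31: P5@Q1 runs 4, rem=4, quantum used, demote→Q2. Q0=[] Q1=[] Q2=[P1,P5]
t=31-35: P1@Q2 runs 4, rem=0, completes. Q0=[] Q1=[] Q2=[P5]
t=35-39: P5@Q2 runs 4, rem=0, completes. Q0=[] Q1=[] Q2=[]

Answer: 2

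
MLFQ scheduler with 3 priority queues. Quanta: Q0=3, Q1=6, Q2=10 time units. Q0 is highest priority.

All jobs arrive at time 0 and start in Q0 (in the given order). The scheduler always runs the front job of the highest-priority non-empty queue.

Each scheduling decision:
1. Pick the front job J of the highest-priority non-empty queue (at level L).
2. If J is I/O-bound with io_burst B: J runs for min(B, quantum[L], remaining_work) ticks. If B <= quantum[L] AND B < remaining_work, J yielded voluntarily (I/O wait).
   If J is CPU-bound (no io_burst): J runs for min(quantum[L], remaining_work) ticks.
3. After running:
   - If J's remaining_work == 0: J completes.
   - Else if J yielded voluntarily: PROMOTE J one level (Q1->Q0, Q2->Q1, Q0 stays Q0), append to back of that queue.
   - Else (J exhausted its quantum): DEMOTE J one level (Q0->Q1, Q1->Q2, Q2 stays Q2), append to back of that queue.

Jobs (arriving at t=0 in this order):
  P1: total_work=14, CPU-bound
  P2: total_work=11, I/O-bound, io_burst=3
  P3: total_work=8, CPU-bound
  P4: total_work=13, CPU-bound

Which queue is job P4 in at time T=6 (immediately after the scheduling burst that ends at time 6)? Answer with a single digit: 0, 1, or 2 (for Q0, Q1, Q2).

t=0-3: P1@Q0 runs 3, rem=11, quantum used, demote→Q1. Q0=[P2,P3,P4] Q1=[P1] Q2=[]
t=3-6: P2@Q0 runs 3, rem=8, I/O yield, promote→Q0. Q0=[P3,P4,P2] Q1=[P1] Q2=[]
t=6-9: P3@Q0 runs 3, rem=5, quantum used, demote→Q1. Q0=[P4,P2] Q1=[P1,P3] Q2=[]
t=9-12: P4@Q0 runs 3, rem=10, quantum used, demote→Q1. Q0=[P2] Q1=[P1,P3,P4] Q2=[]
t=12-15: P2@Q0 runs 3, rem=5, I/O yield, promote→Q0. Q0=[P2] Q1=[P1,P3,P4] Q2=[]
t=15-18: P2@Q0 runs 3, rem=2, I/O yield, promote→Q0. Q0=[P2] Q1=[P1,P3,P4] Q2=[]
t=18-20: P2@Q0 runs 2, rem=0, completes. Q0=[] Q1=[P1,P3,P4] Q2=[]
t=20-26: P1@Q1 runs 6, rem=5, quantum used, demote→Q2. Q0=[] Q1=[P3,P4] Q2=[P1]
t=26-31: P3@Q1 runs 5, rem=0, completes. Q0=[] Q1=[P4] Q2=[P1]
t=31-37: P4@Q1 runs 6, rem=4, quantum used, demote→Q2. Q0=[] Q1=[] Q2=[P1,P4]
t=37-42: P1@Q2 runs 5, rem=0, completes. Q0=[] Q1=[] Q2=[P4]
t=42-46: P4@Q2 runs 4, rem=0, completes. Q0=[] Q1=[] Q2=[]

Answer: 0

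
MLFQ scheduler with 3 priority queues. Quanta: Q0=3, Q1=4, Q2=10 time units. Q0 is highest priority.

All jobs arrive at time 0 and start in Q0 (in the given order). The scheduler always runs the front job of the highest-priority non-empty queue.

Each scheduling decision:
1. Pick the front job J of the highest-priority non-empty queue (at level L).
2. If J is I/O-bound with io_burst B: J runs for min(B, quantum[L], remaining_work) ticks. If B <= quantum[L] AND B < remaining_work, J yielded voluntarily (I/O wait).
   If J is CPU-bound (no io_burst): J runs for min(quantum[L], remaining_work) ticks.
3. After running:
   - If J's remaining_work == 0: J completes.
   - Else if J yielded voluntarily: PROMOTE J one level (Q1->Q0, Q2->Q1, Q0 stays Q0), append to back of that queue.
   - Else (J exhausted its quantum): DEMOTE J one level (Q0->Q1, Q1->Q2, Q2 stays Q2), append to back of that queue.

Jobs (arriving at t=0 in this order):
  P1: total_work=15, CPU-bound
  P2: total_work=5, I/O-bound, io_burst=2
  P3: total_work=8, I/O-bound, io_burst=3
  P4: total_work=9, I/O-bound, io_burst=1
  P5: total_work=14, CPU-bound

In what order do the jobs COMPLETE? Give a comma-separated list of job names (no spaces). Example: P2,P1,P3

t=0-3: P1@Q0 runs 3, rem=12, quantum used, demote→Q1. Q0=[P2,P3,P4,P5] Q1=[P1] Q2=[]
t=3-5: P2@Q0 runs 2, rem=3, I/O yield, promote→Q0. Q0=[P3,P4,P5,P2] Q1=[P1] Q2=[]
t=5-8: P3@Q0 runs 3, rem=5, I/O yield, promote→Q0. Q0=[P4,P5,P2,P3] Q1=[P1] Q2=[]
t=8-9: P4@Q0 runs 1, rem=8, I/O yield, promote→Q0. Q0=[P5,P2,P3,P4] Q1=[P1] Q2=[]
t=9-12: P5@Q0 runs 3, rem=11, quantum used, demote→Q1. Q0=[P2,P3,P4] Q1=[P1,P5] Q2=[]
t=12-14: P2@Q0 runs 2, rem=1, I/O yield, promote→Q0. Q0=[P3,P4,P2] Q1=[P1,P5] Q2=[]
t=14-17: P3@Q0 runs 3, rem=2, I/O yield, promote→Q0. Q0=[P4,P2,P3] Q1=[P1,P5] Q2=[]
t=17-18: P4@Q0 runs 1, rem=7, I/O yield, promote→Q0. Q0=[P2,P3,P4] Q1=[P1,P5] Q2=[]
t=18-19: P2@Q0 runs 1, rem=0, completes. Q0=[P3,P4] Q1=[P1,P5] Q2=[]
t=19-21: P3@Q0 runs 2, rem=0, completes. Q0=[P4] Q1=[P1,P5] Q2=[]
t=21-22: P4@Q0 runs 1, rem=6, I/O yield, promote→Q0. Q0=[P4] Q1=[P1,P5] Q2=[]
t=22-23: P4@Q0 runs 1, rem=5, I/O yield, promote→Q0. Q0=[P4] Q1=[P1,P5] Q2=[]
t=23-24: P4@Q0 runs 1, rem=4, I/O yield, promote→Q0. Q0=[P4] Q1=[P1,P5] Q2=[]
t=24-25: P4@Q0 runs 1, rem=3, I/O yield, promote→Q0. Q0=[P4] Q1=[P1,P5] Q2=[]
t=25-26: P4@Q0 runs 1, rem=2, I/O yield, promote→Q0. Q0=[P4] Q1=[P1,P5] Q2=[]
t=26-27: P4@Q0 runs 1, rem=1, I/O yield, promote→Q0. Q0=[P4] Q1=[P1,P5] Q2=[]
t=27-28: P4@Q0 runs 1, rem=0, completes. Q0=[] Q1=[P1,P5] Q2=[]
t=28-32: P1@Q1 runs 4, rem=8, quantum used, demote→Q2. Q0=[] Q1=[P5] Q2=[P1]
t=32-36: P5@Q1 runs 4, rem=7, quantum used, demote→Q2. Q0=[] Q1=[] Q2=[P1,P5]
t=36-44: P1@Q2 runs 8, rem=0, completes. Q0=[] Q1=[] Q2=[P5]
t=44-51: P5@Q2 runs 7, rem=0, completes. Q0=[] Q1=[] Q2=[]

Answer: P2,P3,P4,P1,P5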